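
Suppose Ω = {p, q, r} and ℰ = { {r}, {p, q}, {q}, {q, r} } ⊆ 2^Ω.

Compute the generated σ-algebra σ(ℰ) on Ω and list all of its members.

Begin from { ∅, {q}, {r}, {p, q}, {q, r}, Ω } (that is, ℰ plus ∅ and Ω).
Iteration 1: +2 →
  {p}  = {q, r}ᶜ
  {p, r}  = {q}ᶜ
Iteration 2: no new sets; the family is a σ-algebra.

Therefore σ(ℰ) = { ∅, {p}, {q}, {r}, {p, q}, {p, r}, {q, r}, Ω } (|σ(ℰ)| = 8).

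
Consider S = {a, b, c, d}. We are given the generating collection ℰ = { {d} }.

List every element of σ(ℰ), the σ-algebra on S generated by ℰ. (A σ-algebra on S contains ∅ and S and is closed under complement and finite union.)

σ(ℰ) (4 sets): { {}, {d}, {a, b, c}, S }

Trace:
Initial family (3 sets): { {}, {d}, S }.
Pass 1 adds 1:
  {a, b, c}  = S∖{d}
  (now 4)
Pass 2 adds nothing — fixpoint reached.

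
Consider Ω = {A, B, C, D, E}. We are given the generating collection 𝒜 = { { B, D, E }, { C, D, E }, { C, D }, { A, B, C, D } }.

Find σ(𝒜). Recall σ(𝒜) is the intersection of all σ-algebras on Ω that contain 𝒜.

Begin from { {  }, { C, D }, { B, D, E }, { C, D, E }, { A, B, C, D }, Ω } (that is, 𝒜 plus ∅ and Ω).
Round 1. New:
  { E }  = Ω∖{ A, B, C, D }
  { A, B }  = Ω∖{ C, D, E }
  { A, C }  = Ω∖{ B, D, E }
  { A, B, E }  = Ω∖{ C, D }
  { B, C, D, E }  = { C, D, E } ∪ { B, D, E }
  (now 11)
Round 2. New:
  { A }  = Ω∖{ B, C, D, E }
  { A, B, C }  = { A, B } ∪ { A, C }
  { A, C, D }  = { C, D } ∪ { A, C }
  { A, C, E }  = { E } ∪ { A, C }
  { A, B, C, E }  = { A, B, E } ∪ { A, C }
  { A, B, D, E }  = { A, B } ∪ { B, D, E }
  { A, C, D, E }  = { C, D, E } ∪ { A, C }
  (now 18)
Round 3. New:
  { B }  = Ω∖{ A, C, D, E }
  { C }  = Ω∖{ A, B, D, E }
  { D }  = Ω∖{ A, B, C, E }
  { A, E }  = { E } ∪ { A }
  { B, D }  = Ω∖{ A, C, E }
  { B, E }  = Ω∖{ A, C, D }
  { D, E }  = Ω∖{ A, B, C }
  (now 25)
Round 4: 7 new —
  { A, D }  = { D } ∪ { A }
  { B, C }  = { B } ∪ { C }
  { C, E }  = { E } ∪ { C }
  { A, B, D }  = { A, B } ∪ { D }
  { A, D, E }  = { D, E } ∪ { A, E }
  { B, C, D }  = Ω∖{ A, E }
  { B, C, E }  = { B, E } ∪ { C }
  (now 32)
Round 5: already closed under ᶜ and ∪.

Therefore σ(𝒜) = { {  }, { A }, { B }, { C }, { D }, { E }, { A, B }, { A, C }, { A, D }, { A, E }, { B, C }, { B, D }, { B, E }, { C, D }, { C, E }, { D, E }, { A, B, C }, { A, B, D }, { A, B, E }, { A, C, D }, { A, C, E }, { A, D, E }, { B, C, D }, { B, C, E }, { B, D, E }, { C, D, E }, { A, B, C, D }, { A, B, C, E }, { A, B, D, E }, { A, C, D, E }, { B, C, D, E }, Ω } (|σ(𝒜)| = 32).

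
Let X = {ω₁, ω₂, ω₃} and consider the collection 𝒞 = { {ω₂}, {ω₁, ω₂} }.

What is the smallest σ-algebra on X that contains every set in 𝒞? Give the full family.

Begin from { {}, {ω₂}, {ω₁, ω₂}, X } (that is, 𝒞 plus ∅ and X).
Iteration 1. New:
  {ω₃}  = ᶜ of {ω₁, ω₂}
  {ω₁, ω₃}  = ᶜ of {ω₂}
  (now 6)
Iteration 2 adds 1:
  {ω₂, ω₃}  = {ω₃} ∪ {ω₂}
  (now 7)
Iteration 3 adds 1:
  {ω₁}  = ᶜ of {ω₂, ω₃}
  (now 8)
Iteration 4: stable.

σ(𝒞) = { {}, {ω₁}, {ω₂}, {ω₃}, {ω₁, ω₂}, {ω₁, ω₃}, {ω₂, ω₃}, X }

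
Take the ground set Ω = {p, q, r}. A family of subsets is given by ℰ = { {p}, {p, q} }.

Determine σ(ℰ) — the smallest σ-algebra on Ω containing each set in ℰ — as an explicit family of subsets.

σ(ℰ) (8 sets): { ∅, {p}, {q}, {r}, {p, q}, {p, r}, {q, r}, Ω }

Derivation:
Begin from { ∅, {p}, {p, q}, Ω } (that is, ℰ plus ∅ and Ω).
Round 1. New:
  {r}  = Ω∖{p, q}
  {q, r}  = Ω∖{p}
Round 2: +1 →
  {p, r}  = {r} ∪ {p}
Round 3. New:
  {q}  = Ω∖{p, r}
Round 4: closed — nothing new.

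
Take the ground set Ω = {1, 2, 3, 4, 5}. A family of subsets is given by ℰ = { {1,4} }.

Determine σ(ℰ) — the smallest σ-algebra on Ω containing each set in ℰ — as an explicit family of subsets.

Start: ℰ ∪ {∅, Ω} = { {}, {1,4}, Ω }.
Step 1 adds 1:
  {2,3,5}  = ᶜ of {1,4}
  (now 4)
Step 2: closed — nothing new.

|σ(ℰ)| = 4.  σ(ℰ) = { {}, {1,4}, {2,3,5}, Ω }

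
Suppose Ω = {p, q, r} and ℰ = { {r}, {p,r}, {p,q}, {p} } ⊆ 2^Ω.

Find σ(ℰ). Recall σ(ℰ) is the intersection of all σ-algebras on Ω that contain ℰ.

σ(ℰ) = { {}, {p}, {q}, {r}, {p,q}, {p,r}, {q,r}, Ω }

Trace:
Seed the family with ℰ together with ∅ and Ω: { {}, {p}, {r}, {p,q}, {p,r}, Ω }.
Step 1 (2 new):
  {q}  = {p,r}ᶜ
  {q,r}  = {p}ᶜ
  [8 total]
Step 2: already closed under ᶜ and ∪.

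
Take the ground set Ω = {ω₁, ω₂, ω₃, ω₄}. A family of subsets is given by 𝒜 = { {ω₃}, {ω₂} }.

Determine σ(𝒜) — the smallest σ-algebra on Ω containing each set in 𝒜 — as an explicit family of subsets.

Start: 𝒜 ∪ {∅, Ω} = { ∅, {ω₂}, {ω₃}, Ω }.
Iteration 1: +3 →
  {ω₂,ω₃}  = {ω₃} ∪ {ω₂}
  {ω₁,ω₂,ω₄}  = {ω₃}ᶜ
  {ω₁,ω₃,ω₄}  = {ω₂}ᶜ
  — 7 sets.
Iteration 2 (1 new):
  {ω₁,ω₄}  = {ω₂,ω₃}ᶜ
  — 8 sets.
Iteration 3: closed — nothing new.

|σ(𝒜)| = 8.  σ(𝒜) = { ∅, {ω₂}, {ω₃}, {ω₁,ω₄}, {ω₂,ω₃}, {ω₁,ω₂,ω₄}, {ω₁,ω₃,ω₄}, Ω }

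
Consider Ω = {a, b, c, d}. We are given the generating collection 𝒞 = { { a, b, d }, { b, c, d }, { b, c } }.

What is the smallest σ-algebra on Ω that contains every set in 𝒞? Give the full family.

Answer: σ(𝒞) = { ∅, { a }, { b }, { c }, { d }, { a, b }, { a, c }, { a, d }, { b, c }, { b, d }, { c, d }, { a, b, c }, { a, b, d }, { a, c, d }, { b, c, d }, Ω }

Working:
Start: 𝒞 ∪ {∅, Ω} = { ∅, { b, c }, { a, b, d }, { b, c, d }, Ω }.
Step 1 (3 new):
  { a }  = complement { b, c, d }
  { c }  = complement { a, b, d }
  { a, d }  = complement { b, c }
  [8 total]
Step 2: 3 new —
  { a, c }  = { c } ∪ { a }
  { a, b, c }  = { b, c } ∪ { a }
  { a, c, d }  = { c } ∪ { a, d }
  [11 total]
Step 3: +3 →
  { b }  = complement { a, c, d }
  { d }  = complement { a, b, c }
  { b, d }  = complement { a, c }
  [14 total]
Step 4: +2 →
  { a, b }  = { b } ∪ { a }
  { c, d }  = { c } ∪ { d }
  [16 total]
Step 5: stable.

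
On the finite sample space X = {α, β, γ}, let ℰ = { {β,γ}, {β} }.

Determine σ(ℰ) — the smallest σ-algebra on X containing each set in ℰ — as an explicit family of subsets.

σ(ℰ) (8 sets): { {}, {α}, {β}, {γ}, {α,β}, {α,γ}, {β,γ}, X }

Trace:
Take S₀ = ℰ ∪ {∅, X} = { {}, {β}, {β,γ}, X }.
Round 1 (2 new):
  {α}  = ᶜ of {β,γ}
  {α,γ}  = ᶜ of {β}
  |family| = 6
Round 2: 1 new —
  {α,β}  = {β} ∪ {α}
  |family| = 7
Round 3: +1 →
  {γ}  = ᶜ of {α,β}
  |family| = 8
Round 4: closed — nothing new.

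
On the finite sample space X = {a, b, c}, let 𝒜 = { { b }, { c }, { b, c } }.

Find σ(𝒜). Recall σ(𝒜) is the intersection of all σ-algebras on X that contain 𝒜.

σ(𝒜) (8 sets): { {}, { a }, { b }, { c }, { a, b }, { a, c }, { b, c }, X }

Trace:
Seed the family with 𝒜 together with ∅ and X: { {}, { b }, { c }, { b, c }, X }.
Iteration 1. New:
  { a }  = { b, c }ᶜ
  { a, b }  = { c }ᶜ
  { a, c }  = { b }ᶜ
  [8 total]
After Iteration 2 the family is unchanged; done.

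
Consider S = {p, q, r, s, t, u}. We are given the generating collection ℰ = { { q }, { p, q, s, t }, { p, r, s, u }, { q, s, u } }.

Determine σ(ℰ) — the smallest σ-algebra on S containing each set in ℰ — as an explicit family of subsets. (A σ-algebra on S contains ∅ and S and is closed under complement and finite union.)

|σ(ℰ)| = 64.  σ(ℰ) = { {  }, { p }, { q }, { r }, { s }, { t }, { u }, { p, q }, { p, r }, { p, s }, { p, t }, { p, u }, { q, r }, { q, s }, { q, t }, { q, u }, { r, s }, { r, t }, { r, u }, { s, t }, { s, u }, { t, u }, { p, q, r }, { p, q, s }, { p, q, t }, { p, q, u }, { p, r, s }, { p, r, t }, { p, r, u }, { p, s, t }, { p, s, u }, { p, t, u }, { q, r, s }, { q, r, t }, { q, r, u }, { q, s, t }, { q, s, u }, { q, t, u }, { r, s, t }, { r, s, u }, { r, t, u }, { s, t, u }, { p, q, r, s }, { p, q, r, t }, { p, q, r, u }, { p, q, s, t }, { p, q, s, u }, { p, q, t, u }, { p, r, s, t }, { p, r, s, u }, { p, r, t, u }, { p, s, t, u }, { q, r, s, t }, { q, r, s, u }, { q, r, t, u }, { q, s, t, u }, { r, s, t, u }, { p, q, r, s, t }, { p, q, r, s, u }, { p, q, r, t, u }, { p, q, s, t, u }, { p, r, s, t, u }, { q, r, s, t, u }, S }

Trace:
Initial family (6 sets): { {  }, { q }, { q, s, u }, { p, q, s, t }, { p, r, s, u }, S }.
Step 1: +6 →
  { q, t }  = ᶜ of { p, r, s, u }
  { r, u }  = ᶜ of { p, q, s, t }
  { p, r, t }  = ᶜ of { q, s, u }
  { p, q, r, s, u }  = { q, s, u } ∪ { p, r, s, u }
  { p, q, s, t, u }  = { q, s, u } ∪ { p, q, s, t }
  { p, r, s, t, u }  = ᶜ of { q }
Step 2 adds 9:
  { r }  = ᶜ of { p, q, s, t, u }
  { t }  = ᶜ of { p, q, r, s, u }
  { q, r, u }  = { q } ∪ { r, u }
  { p, q, r, t }  = { q, t } ∪ { p, r, t }
  { p, r, t, u }  = { p, r, t } ∪ { r, u }
  { q, r, s, u }  = { q, s, u } ∪ { r, u }
  { q, r, t, u }  = { q, t } ∪ { r, u }
  { q, s, t, u }  = { q, s, u } ∪ { q, t }
  { p, q, r, s, t }  = { p, r, t } ∪ { p, q, s, t }
Step 3. New:
  { u }  = ᶜ of { p, q, r, s, t }
  { p, r }  = ᶜ of { q, s, t, u }
  { p, s }  = ᶜ of { q, r, t, u }
  { p, t }  = ᶜ of { q, r, s, u }
  { q, r }  = { q } ∪ { r }
  { q, s }  = ᶜ of { p, r, t, u }
  { r, t }  = { t } ∪ { r }
  { s, u }  = ᶜ of { p, q, r, t }
  { p, s, t }  = ᶜ of { q, r, u }
  { q, r, t }  = { q, t } ∪ { r }
  { r, t, u }  = { t } ∪ { r, u }
  { p, q, r, t, u }  = { q, t } ∪ { p, r, t, u }
  { q, r, s, t, u }  = { q, s, u } ∪ { q, r, t, u }
Step 4 adds 23:
  { p }  = ᶜ of { q, r, s, t, u }
  { s }  = ᶜ of { p, q, r, t, u }
  { q, u }  = { q } ∪ { u }
  { t, u }  = { u } ∪ { t }
  { p, q, r }  = { q } ∪ { p, r }
  { p, q, s }  = ᶜ of { r, t, u }
  { p, q, t }  = { q, t } ∪ { p, t }
  { p, r, s }  = { r } ∪ { p, s }
  { p, r, u }  = { u } ∪ { p, r }
  { p, s, u }  = ᶜ of { q, r, t }
  { p, t, u }  = { u } ∪ { p, t }
  { q, r, s }  = { q, r } ∪ { q, s }
  { q, s, t }  = { q, t } ∪ { q, s }
  { q, t, u }  = { q, t } ∪ { u }
  { r, s, u }  = { r } ∪ { s, u }
  { s, t, u }  = { t } ∪ { s, u }
  { p, q, r, s }  = { q, r } ∪ { p, s }
  { p, q, r, u }  = { q, r, u } ∪ { p, r }
  { p, q, s, u }  = ᶜ of { r, t }
  { p, r, s, t }  = { p, s, t } ∪ { p, r, t }
  { p, s, t, u }  = ᶜ of { q, r }
  { q, r, s, t }  = { q, r, t } ∪ { q, s }
  { r, s, t, u }  = { r, t } ∪ { s, u }
Step 5: 7 new —
  { p, q }  = ᶜ of { r, s, t, u }
  { p, u }  = ᶜ of { q, r, s, t }
  { r, s }  = { r } ∪ { s }
  { s, t }  = ᶜ of { p, q, r, u }
  { p, q, u }  = { q, u } ∪ { p }
  { r, s, t }  = { r, t } ∪ { s }
  { p, q, t, u }  = { q, t } ∪ { p, t, u }
Step 6: already closed under ᶜ and ∪.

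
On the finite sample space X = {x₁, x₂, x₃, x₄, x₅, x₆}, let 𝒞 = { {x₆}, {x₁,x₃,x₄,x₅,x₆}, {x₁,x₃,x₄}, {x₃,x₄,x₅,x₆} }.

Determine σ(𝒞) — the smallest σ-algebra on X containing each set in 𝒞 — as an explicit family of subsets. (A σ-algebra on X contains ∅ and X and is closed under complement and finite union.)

Answer: σ(𝒞) = { {}, {x₁}, {x₂}, {x₅}, {x₆}, {x₁,x₂}, {x₁,x₅}, {x₁,x₆}, {x₂,x₅}, {x₂,x₆}, {x₃,x₄}, {x₅,x₆}, {x₁,x₂,x₅}, {x₁,x₂,x₆}, {x₁,x₃,x₄}, {x₁,x₅,x₆}, {x₂,x₃,x₄}, {x₂,x₅,x₆}, {x₃,x₄,x₅}, {x₃,x₄,x₆}, {x₁,x₂,x₃,x₄}, {x₁,x₂,x₅,x₆}, {x₁,x₃,x₄,x₅}, {x₁,x₃,x₄,x₆}, {x₂,x₃,x₄,x₅}, {x₂,x₃,x₄,x₆}, {x₃,x₄,x₅,x₆}, {x₁,x₂,x₃,x₄,x₅}, {x₁,x₂,x₃,x₄,x₆}, {x₁,x₃,x₄,x₅,x₆}, {x₂,x₃,x₄,x₅,x₆}, X }

Trace:
Start: 𝒞 ∪ {∅, X} = { {}, {x₆}, {x₁,x₃,x₄}, {x₃,x₄,x₅,x₆}, {x₁,x₃,x₄,x₅,x₆}, X }.
Iteration 1: 5 new —
  {x₂}  = complement {x₁,x₃,x₄,x₅,x₆}
  {x₁,x₂}  = complement {x₃,x₄,x₅,x₆}
  {x₂,x₅,x₆}  = complement {x₁,x₃,x₄}
  {x₁,x₃,x₄,x₆}  = {x₁,x₃,x₄} ∪ {x₆}
  {x₁,x₂,x₃,x₄,x₅}  = complement {x₆}
Iteration 2: +7 →
  {x₂,x₅}  = complement {x₁,x₃,x₄,x₆}
  {x₂,x₆}  = {x₂} ∪ {x₆}
  {x₁,x₂,x₆}  = {x₁,x₂} ∪ {x₆}
  {x₁,x₂,x₃,x₄}  = {x₁,x₂} ∪ {x₁,x₃,x₄}
  {x₁,x₂,x₅,x₆}  = {x₁,x₂} ∪ {x₂,x₅,x₆}
  {x₁,x₂,x₃,x₄,x₆}  = {x₁,x₂} ∪ {x₁,x₃,x₄,x₆}
  {x₂,x₃,x₄,x₅,x₆}  = {x₃,x₄,x₅,x₆} ∪ {x₂}
Iteration 3 (7 new):
  {x₁}  = complement {x₂,x₃,x₄,x₅,x₆}
  {x₅}  = complement {x₁,x₂,x₃,x₄,x₆}
  {x₃,x₄}  = complement {x₁,x₂,x₅,x₆}
  {x₅,x₆}  = complement {x₁,x₂,x₃,x₄}
  {x₁,x₂,x₅}  = {x₂,x₅} ∪ {x₁,x₂}
  {x₃,x₄,x₅}  = complement {x₁,x₂,x₆}
  {x₁,x₃,x₄,x₅}  = complement {x₂,x₆}
Iteration 4: +7 →
  {x₁,x₅}  = {x₅} ∪ {x₁}
  {x₁,x₆}  = {x₆} ∪ {x₁}
  {x₁,x₅,x₆}  = {x₅,x₆} ∪ {x₁}
  {x₂,x₃,x₄}  = {x₃,x₄} ∪ {x₂}
  {x₃,x₄,x₆}  = complement {x₁,x₂,x₅}
  {x₂,x₃,x₄,x₅}  = {x₂,x₅} ∪ {x₃,x₄,x₅}
  {x₂,x₃,x₄,x₆}  = {x₃,x₄} ∪ {x₂,x₆}
After Iteration 5 the family is unchanged; done.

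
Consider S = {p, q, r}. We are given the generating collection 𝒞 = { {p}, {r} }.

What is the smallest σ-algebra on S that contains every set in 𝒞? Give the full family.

σ(𝒞) = { {}, {p}, {q}, {r}, {p,q}, {p,r}, {q,r}, S }

Trace:
Take S₀ = 𝒞 ∪ {∅, S} = { {}, {p}, {r}, S }.
Iteration 1: +3 →
  {p,q}  = ᶜ of {r}
  {p,r}  = {r} ∪ {p}
  {q,r}  = ᶜ of {p}
  [7 total]
Iteration 2: +1 →
  {q}  = ᶜ of {p,r}
  [8 total]
Iteration 3: no new sets; the family is a σ-algebra.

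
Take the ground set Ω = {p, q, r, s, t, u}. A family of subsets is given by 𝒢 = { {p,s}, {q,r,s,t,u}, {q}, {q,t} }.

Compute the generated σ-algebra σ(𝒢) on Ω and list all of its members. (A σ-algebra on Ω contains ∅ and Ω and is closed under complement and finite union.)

σ(𝒢) = { {}, {p}, {q}, {s}, {t}, {p,q}, {p,s}, {p,t}, {q,s}, {q,t}, {r,u}, {s,t}, {p,q,s}, {p,q,t}, {p,r,u}, {p,s,t}, {q,r,u}, {q,s,t}, {r,s,u}, {r,t,u}, {p,q,r,u}, {p,q,s,t}, {p,r,s,u}, {p,r,t,u}, {q,r,s,u}, {q,r,t,u}, {r,s,t,u}, {p,q,r,s,u}, {p,q,r,t,u}, {p,r,s,t,u}, {q,r,s,t,u}, Ω }

Trace:
Take S₀ = 𝒢 ∪ {∅, Ω} = { {}, {q}, {p,s}, {q,t}, {q,r,s,t,u}, Ω }.
Round 1: +6 →
  {p}  = {q,r,s,t,u}ᶜ
  {p,q,s}  = {p,s} ∪ {q}
  {p,q,s,t}  = {q,t} ∪ {p,s}
  {p,r,s,u}  = {q,t}ᶜ
  {q,r,t,u}  = {p,s}ᶜ
  {p,r,s,t,u}  = {q}ᶜ
  (now 12)
Round 2: 6 new —
  {p,q}  = {q} ∪ {p}
  {r,u}  = {p,q,s,t}ᶜ
  {p,q,t}  = {q,t} ∪ {p}
  {r,t,u}  = {p,q,s}ᶜ
  {p,q,r,s,u}  = {q} ∪ {p,r,s,u}
  {p,q,r,t,u}  = {q,r,t,u} ∪ {p}
  (now 18)
Round 3: +8 →
  {s}  = {p,q,r,t,u}ᶜ
  {t}  = {p,q,r,s,u}ᶜ
  {p,r,u}  = {r,u} ∪ {p}
  {q,r,u}  = {r,u} ∪ {q}
  {r,s,u}  = {p,q,t}ᶜ
  {p,q,r,u}  = {p,q} ∪ {r,u}
  {p,r,t,u}  = {r,t,u} ∪ {p}
  {r,s,t,u}  = {p,q}ᶜ
  (now 26)
Round 4. New:
  {p,t}  = {p} ∪ {t}
  {q,s}  = {p,r,t,u}ᶜ
  {s,t}  = {p,q,r,u}ᶜ
  {p,s,t}  = {q,r,u}ᶜ
  {q,s,t}  = {p,r,u}ᶜ
  {q,r,s,u}  = {q,r,u} ∪ {s}
  (now 32)
Round 5 adds nothing — fixpoint reached.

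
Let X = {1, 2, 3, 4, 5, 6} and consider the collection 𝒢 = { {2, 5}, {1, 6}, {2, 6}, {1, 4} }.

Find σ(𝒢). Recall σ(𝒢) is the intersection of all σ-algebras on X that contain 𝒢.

σ(𝒢) = { {}, {1}, {2}, {3}, {4}, {5}, {6}, {1, 2}, {1, 3}, {1, 4}, {1, 5}, {1, 6}, {2, 3}, {2, 4}, {2, 5}, {2, 6}, {3, 4}, {3, 5}, {3, 6}, {4, 5}, {4, 6}, {5, 6}, {1, 2, 3}, {1, 2, 4}, {1, 2, 5}, {1, 2, 6}, {1, 3, 4}, {1, 3, 5}, {1, 3, 6}, {1, 4, 5}, {1, 4, 6}, {1, 5, 6}, {2, 3, 4}, {2, 3, 5}, {2, 3, 6}, {2, 4, 5}, {2, 4, 6}, {2, 5, 6}, {3, 4, 5}, {3, 4, 6}, {3, 5, 6}, {4, 5, 6}, {1, 2, 3, 4}, {1, 2, 3, 5}, {1, 2, 3, 6}, {1, 2, 4, 5}, {1, 2, 4, 6}, {1, 2, 5, 6}, {1, 3, 4, 5}, {1, 3, 4, 6}, {1, 3, 5, 6}, {1, 4, 5, 6}, {2, 3, 4, 5}, {2, 3, 4, 6}, {2, 3, 5, 6}, {2, 4, 5, 6}, {3, 4, 5, 6}, {1, 2, 3, 4, 5}, {1, 2, 3, 4, 6}, {1, 2, 3, 5, 6}, {1, 2, 4, 5, 6}, {1, 3, 4, 5, 6}, {2, 3, 4, 5, 6}, X }

Working:
Start: 𝒢 ∪ {∅, X} = { {}, {1, 4}, {1, 6}, {2, 5}, {2, 6}, X }.
Step 1: +10 →
  {1, 2, 6}  = {1, 6} ∪ {2, 6}
  {1, 4, 6}  = {1, 4} ∪ {1, 6}
  {2, 5, 6}  = {2, 5} ∪ {2, 6}
  {1, 2, 4, 5}  = {2, 5} ∪ {1, 4}
  {1, 2, 4, 6}  = {1, 4} ∪ {2, 6}
  {1, 2, 5, 6}  = {2, 5} ∪ {1, 6}
  {1, 3, 4, 5}  = ᶜ of {2, 6}
  {1, 3, 4, 6}  = ᶜ of {2, 5}
  {2, 3, 4, 5}  = ᶜ of {1, 6}
  {2, 3, 5, 6}  = ᶜ of {1, 4}
Step 2 (12 new):
  {3, 4}  = ᶜ of {1, 2, 5, 6}
  {3, 5}  = ᶜ of {1, 2, 4, 6}
  {3, 6}  = ᶜ of {1, 2, 4, 5}
  {1, 3, 4}  = ᶜ of {2, 5, 6}
  {2, 3, 5}  = ᶜ of {1, 4, 6}
  {3, 4, 5}  = ᶜ of {1, 2, 6}
  {1, 2, 3, 4, 5}  = {2, 5} ∪ {1, 3, 4, 5}
  {1, 2, 3, 4, 6}  = {1, 2, 4, 6} ∪ {1, 3, 4, 6}
  {1, 2, 3, 5, 6}  = {1, 6} ∪ {2, 3, 5, 6}
  {1, 2, 4, 5, 6}  = {2, 5} ∪ {1, 2, 4, 6}
  {1, 3, 4, 5, 6}  = {1, 6} ∪ {1, 3, 4, 5}
  {2, 3, 4, 5, 6}  = {2, 6} ∪ {2, 3, 4, 5}
Step 3: 14 new —
  {1}  = ᶜ of {2, 3, 4, 5, 6}
  {2}  = ᶜ of {1, 3, 4, 5, 6}
  {3}  = ᶜ of {1, 2, 4, 5, 6}
  {4}  = ᶜ of {1, 2, 3, 5, 6}
  {5}  = ᶜ of {1, 2, 3, 4, 6}
  {6}  = ᶜ of {1, 2, 3, 4, 5}
  {1, 3, 6}  = {1, 6} ∪ {3, 6}
  {2, 3, 6}  = {2, 6} ∪ {3, 6}
  {3, 4, 6}  = {3, 4} ∪ {3, 6}
  {3, 5, 6}  = {3, 6} ∪ {3, 5}
  {1, 2, 3, 6}  = {3, 6} ∪ {1, 2, 6}
  {1, 3, 5, 6}  = {1, 6} ∪ {3, 5}
  {2, 3, 4, 6}  = {3, 4} ∪ {2, 6}
  {3, 4, 5, 6}  = {3, 4, 5} ∪ {3, 6}
Step 4: +20 →
  {1, 2}  = ᶜ of {3, 4, 5, 6}
  {1, 3}  = {3} ∪ {1}
  {1, 5}  = ᶜ of {2, 3, 4, 6}
  {2, 3}  = {2} ∪ {3}
  {2, 4}  = ᶜ of {1, 3, 5, 6}
  {4, 5}  = ᶜ of {1, 2, 3, 6}
  {4, 6}  = {4} ∪ {6}
  {5, 6}  = {6} ∪ {5}
  {1, 2, 4}  = ᶜ of {3, 5, 6}
  {1, 2, 5}  = ᶜ of {3, 4, 6}
  {1, 3, 5}  = {3, 5} ∪ {1}
  {1, 4, 5}  = ᶜ of {2, 3, 6}
  {1, 5, 6}  = {1, 6} ∪ {5}
  {2, 3, 4}  = {3, 4} ∪ {2}
  {2, 4, 5}  = ᶜ of {1, 3, 6}
  {2, 4, 6}  = {2, 6} ∪ {4}
  {1, 2, 3, 4}  = {2} ∪ {1, 3, 4}
  {1, 2, 3, 5}  = {1} ∪ {2, 3, 5}
  {1, 4, 5, 6}  = {1, 4, 6} ∪ {5}
  {2, 4, 5, 6}  = {4} ∪ {2, 5, 6}
Step 5 (2 new):
  {1, 2, 3}  = {2} ∪ {1, 3}
  {4, 5, 6}  = {5, 6} ∪ {4, 5}
Step 6: stable.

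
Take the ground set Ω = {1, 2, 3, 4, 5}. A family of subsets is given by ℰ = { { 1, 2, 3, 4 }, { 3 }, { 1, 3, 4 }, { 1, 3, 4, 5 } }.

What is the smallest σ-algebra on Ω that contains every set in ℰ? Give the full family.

σ(ℰ) (16 sets): { ∅, { 2 }, { 3 }, { 5 }, { 1, 4 }, { 2, 3 }, { 2, 5 }, { 3, 5 }, { 1, 2, 4 }, { 1, 3, 4 }, { 1, 4, 5 }, { 2, 3, 5 }, { 1, 2, 3, 4 }, { 1, 2, 4, 5 }, { 1, 3, 4, 5 }, Ω }

Trace:
Start: ℰ ∪ {∅, Ω} = { ∅, { 3 }, { 1, 3, 4 }, { 1, 2, 3, 4 }, { 1, 3, 4, 5 }, Ω }.
Step 1: 4 new —
  { 2 }  = complement { 1, 3, 4, 5 }
  { 5 }  = complement { 1, 2, 3, 4 }
  { 2, 5 }  = complement { 1, 3, 4 }
  { 1, 2, 4, 5 }  = complement { 3 }
  |family| = 10
Step 2: +3 →
  { 2, 3 }  = { 2 } ∪ { 3 }
  { 3, 5 }  = { 5 } ∪ { 3 }
  { 2, 3, 5 }  = { 2, 5 } ∪ { 3 }
  |family| = 13
Step 3: +3 →
  { 1, 4 }  = complement { 2, 3, 5 }
  { 1, 2, 4 }  = complement { 3, 5 }
  { 1, 4, 5 }  = complement { 2, 3 }
  |family| = 16
Step 4: stable.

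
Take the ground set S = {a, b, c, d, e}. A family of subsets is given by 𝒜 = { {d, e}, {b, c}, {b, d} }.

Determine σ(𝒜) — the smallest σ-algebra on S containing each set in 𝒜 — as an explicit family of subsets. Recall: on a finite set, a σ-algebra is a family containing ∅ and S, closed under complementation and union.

σ(𝒜) (32 sets): { {}, {a}, {b}, {c}, {d}, {e}, {a, b}, {a, c}, {a, d}, {a, e}, {b, c}, {b, d}, {b, e}, {c, d}, {c, e}, {d, e}, {a, b, c}, {a, b, d}, {a, b, e}, {a, c, d}, {a, c, e}, {a, d, e}, {b, c, d}, {b, c, e}, {b, d, e}, {c, d, e}, {a, b, c, d}, {a, b, c, e}, {a, b, d, e}, {a, c, d, e}, {b, c, d, e}, S }

Trace:
Start: 𝒜 ∪ {∅, S} = { {}, {b, c}, {b, d}, {d, e}, S }.
Step 1: +6 →
  {a, b, c}  = S∖{d, e}
  {a, c, e}  = S∖{b, d}
  {a, d, e}  = S∖{b, c}
  {b, c, d}  = {b, c} ∪ {b, d}
  {b, d, e}  = {d, e} ∪ {b, d}
  {b, c, d, e}  = {d, e} ∪ {b, c}
  (now 11)
Step 2 adds 7:
  {a}  = S∖{b, c, d, e}
  {a, c}  = S∖{b, d, e}
  {a, e}  = S∖{b, c, d}
  {a, b, c, d}  = {a, b, c} ∪ {b, c, d}
  {a, b, c, e}  = {a, b, c} ∪ {a, c, e}
  {a, b, d, e}  = {a, d, e} ∪ {b, d}
  {a, c, d, e}  = {a, d, e} ∪ {a, c, e}
  (now 18)
Step 3 (5 new):
  {b}  = S∖{a, c, d, e}
  {c}  = S∖{a, b, d, e}
  {d}  = S∖{a, b, c, e}
  {e}  = S∖{a, b, c, d}
  {a, b, d}  = {b, d} ∪ {a}
  (now 23)
Step 4 (9 new):
  {a, b}  = {b} ∪ {a}
  {a, d}  = {d} ∪ {a}
  {b, e}  = {b} ∪ {e}
  {c, d}  = {c} ∪ {d}
  {c, e}  = S∖{a, b, d}
  {a, b, e}  = {b} ∪ {a, e}
  {a, c, d}  = {a, c} ∪ {d}
  {b, c, e}  = {e} ∪ {b, c}
  {c, d, e}  = {d, e} ∪ {c}
  (now 32)
Step 5: no new sets; the family is a σ-algebra.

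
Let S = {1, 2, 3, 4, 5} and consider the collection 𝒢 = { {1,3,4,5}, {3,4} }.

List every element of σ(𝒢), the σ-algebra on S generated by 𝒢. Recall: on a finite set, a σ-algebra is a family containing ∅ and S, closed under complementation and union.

Take S₀ = 𝒢 ∪ {∅, S} = { ∅, {3,4}, {1,3,4,5}, S }.
Iteration 1 adds 2:
  {2}  = complement {1,3,4,5}
  {1,2,5}  = complement {3,4}
  [6 total]
Iteration 2: +1 →
  {2,3,4}  = {3,4} ∪ {2}
  [7 total]
Iteration 3 (1 new):
  {1,5}  = complement {2,3,4}
  [8 total]
Iteration 4: stable.

|σ(𝒢)| = 8.  σ(𝒢) = { ∅, {2}, {1,5}, {3,4}, {1,2,5}, {2,3,4}, {1,3,4,5}, S }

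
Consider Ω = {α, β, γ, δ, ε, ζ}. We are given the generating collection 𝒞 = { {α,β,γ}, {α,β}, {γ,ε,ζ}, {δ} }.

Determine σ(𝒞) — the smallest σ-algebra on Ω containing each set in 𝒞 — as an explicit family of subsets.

Begin from { ∅, {δ}, {α,β}, {α,β,γ}, {γ,ε,ζ}, Ω } (that is, 𝒞 plus ∅ and Ω).
Pass 1 adds 5:
  {α,β,δ}  = {γ,ε,ζ}ᶜ
  {δ,ε,ζ}  = {α,β,γ}ᶜ
  {α,β,γ,δ}  = {α,β,γ} ∪ {δ}
  {γ,δ,ε,ζ}  = {α,β}ᶜ
  {α,β,γ,ε,ζ}  = {δ}ᶜ
  — 11 sets.
Pass 2 adds 2:
  {ε,ζ}  = {α,β,γ,δ}ᶜ
  {α,β,δ,ε,ζ}  = {α,β} ∪ {δ,ε,ζ}
  — 13 sets.
Pass 3. New:
  {γ}  = {α,β,δ,ε,ζ}ᶜ
  {α,β,ε,ζ}  = {ε,ζ} ∪ {α,β}
  — 15 sets.
Pass 4. New:
  {γ,δ}  = {α,β,ε,ζ}ᶜ
  — 16 sets.
Pass 5: closed — nothing new.

Hence σ(𝒞) has 16 members: { ∅, {γ}, {δ}, {α,β}, {γ,δ}, {ε,ζ}, {α,β,γ}, {α,β,δ}, {γ,ε,ζ}, {δ,ε,ζ}, {α,β,γ,δ}, {α,β,ε,ζ}, {γ,δ,ε,ζ}, {α,β,γ,ε,ζ}, {α,β,δ,ε,ζ}, Ω }.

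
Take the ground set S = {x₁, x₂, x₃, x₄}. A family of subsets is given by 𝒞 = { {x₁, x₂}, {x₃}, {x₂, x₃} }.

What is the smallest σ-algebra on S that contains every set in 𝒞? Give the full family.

Begin from { {}, {x₃}, {x₁, x₂}, {x₂, x₃}, S } (that is, 𝒞 plus ∅ and S).
Iteration 1: 4 new —
  {x₁, x₄}  = complement {x₂, x₃}
  {x₃, x₄}  = complement {x₁, x₂}
  {x₁, x₂, x₃}  = {x₃} ∪ {x₁, x₂}
  {x₁, x₂, x₄}  = complement {x₃}
  |family| = 9
Iteration 2. New:
  {x₄}  = complement {x₁, x₂, x₃}
  {x₁, x₃, x₄}  = {x₃, x₄} ∪ {x₁, x₄}
  {x₂, x₃, x₄}  = {x₃, x₄} ∪ {x₂, x₃}
  |family| = 12
Iteration 3 (2 new):
  {x₁}  = complement {x₂, x₃, x₄}
  {x₂}  = complement {x₁, x₃, x₄}
  |family| = 14
Iteration 4: 2 new —
  {x₁, x₃}  = {x₃} ∪ {x₁}
  {x₂, x₄}  = {x₄} ∪ {x₂}
  |family| = 16
After Iteration 5 the family is unchanged; done.

Hence σ(𝒞) has 16 members: { {}, {x₁}, {x₂}, {x₃}, {x₄}, {x₁, x₂}, {x₁, x₃}, {x₁, x₄}, {x₂, x₃}, {x₂, x₄}, {x₃, x₄}, {x₁, x₂, x₃}, {x₁, x₂, x₄}, {x₁, x₃, x₄}, {x₂, x₃, x₄}, S }.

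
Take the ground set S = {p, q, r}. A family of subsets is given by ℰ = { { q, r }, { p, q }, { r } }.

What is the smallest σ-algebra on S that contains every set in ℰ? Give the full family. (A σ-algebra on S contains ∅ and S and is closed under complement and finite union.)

Answer: σ(ℰ) = { {}, { p }, { q }, { r }, { p, q }, { p, r }, { q, r }, S }

Derivation:
Initial family (5 sets): { {}, { r }, { p, q }, { q, r }, S }.
Round 1. New:
  { p }  = complement { q, r }
  — 6 sets.
Round 2. New:
  { p, r }  = { r } ∪ { p }
  — 7 sets.
Round 3 adds 1:
  { q }  = complement { p, r }
  — 8 sets.
After Round 4 the family is unchanged; done.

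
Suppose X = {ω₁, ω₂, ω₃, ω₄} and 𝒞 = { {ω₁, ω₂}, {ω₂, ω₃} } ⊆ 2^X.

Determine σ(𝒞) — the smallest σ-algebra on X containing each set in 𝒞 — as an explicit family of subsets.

Take S₀ = 𝒞 ∪ {∅, X} = { {}, {ω₁, ω₂}, {ω₂, ω₃}, X }.
Round 1 (3 new):
  {ω₁, ω₄}  = {ω₂, ω₃}ᶜ
  {ω₃, ω₄}  = {ω₁, ω₂}ᶜ
  {ω₁, ω₂, ω₃}  = {ω₁, ω₂} ∪ {ω₂, ω₃}
  (now 7)
Round 2 adds 4:
  {ω₄}  = {ω₁, ω₂, ω₃}ᶜ
  {ω₁, ω₂, ω₄}  = {ω₁, ω₄} ∪ {ω₁, ω₂}
  {ω₁, ω₃, ω₄}  = {ω₃, ω₄} ∪ {ω₁, ω₄}
  {ω₂, ω₃, ω₄}  = {ω₃, ω₄} ∪ {ω₂, ω₃}
  (now 11)
Round 3: 3 new —
  {ω₁}  = {ω₂, ω₃, ω₄}ᶜ
  {ω₂}  = {ω₁, ω₃, ω₄}ᶜ
  {ω₃}  = {ω₁, ω₂, ω₄}ᶜ
  (now 14)
Round 4: +2 →
  {ω₁, ω₃}  = {ω₃} ∪ {ω₁}
  {ω₂, ω₄}  = {ω₄} ∪ {ω₂}
  (now 16)
Round 5: already closed under ᶜ and ∪.

σ(𝒞) = { {}, {ω₁}, {ω₂}, {ω₃}, {ω₄}, {ω₁, ω₂}, {ω₁, ω₃}, {ω₁, ω₄}, {ω₂, ω₃}, {ω₂, ω₄}, {ω₃, ω₄}, {ω₁, ω₂, ω₃}, {ω₁, ω₂, ω₄}, {ω₁, ω₃, ω₄}, {ω₂, ω₃, ω₄}, X }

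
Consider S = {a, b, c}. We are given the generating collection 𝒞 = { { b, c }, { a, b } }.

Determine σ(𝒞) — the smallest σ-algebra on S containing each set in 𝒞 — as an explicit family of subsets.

Take S₀ = 𝒞 ∪ {∅, S} = { ∅, { a, b }, { b, c }, S }.
Step 1. New:
  { a }  = ᶜ of { b, c }
  { c }  = ᶜ of { a, b }
  — 6 sets.
Step 2: +1 →
  { a, c }  = { c } ∪ { a }
  — 7 sets.
Step 3: +1 →
  { b }  = ᶜ of { a, c }
  — 8 sets.
Step 4: no new sets; the family is a σ-algebra.

Hence σ(𝒞) has 8 members: { ∅, { a }, { b }, { c }, { a, b }, { a, c }, { b, c }, S }.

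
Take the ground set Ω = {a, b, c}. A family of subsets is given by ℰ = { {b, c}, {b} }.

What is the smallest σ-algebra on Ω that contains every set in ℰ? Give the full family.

Take S₀ = ℰ ∪ {∅, Ω} = { {}, {b}, {b, c}, Ω }.
Pass 1 adds 2:
  {a}  = ᶜ of {b, c}
  {a, c}  = ᶜ of {b}
  |family| = 6
Pass 2 adds 1:
  {a, b}  = {b} ∪ {a}
  |family| = 7
Pass 3 adds 1:
  {c}  = ᶜ of {a, b}
  |family| = 8
Pass 4: stable.

Hence σ(ℰ) has 8 members: { {}, {a}, {b}, {c}, {a, b}, {a, c}, {b, c}, Ω }.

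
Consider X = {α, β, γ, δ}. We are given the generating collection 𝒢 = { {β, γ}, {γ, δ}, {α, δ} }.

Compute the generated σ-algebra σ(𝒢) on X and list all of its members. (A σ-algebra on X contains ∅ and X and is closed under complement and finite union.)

|σ(𝒢)| = 16.  σ(𝒢) = { {}, {α}, {β}, {γ}, {δ}, {α, β}, {α, γ}, {α, δ}, {β, γ}, {β, δ}, {γ, δ}, {α, β, γ}, {α, β, δ}, {α, γ, δ}, {β, γ, δ}, X }

Working:
Initial family (5 sets): { {}, {α, δ}, {β, γ}, {γ, δ}, X }.
Step 1 adds 3:
  {α, β}  = ᶜ of {γ, δ}
  {α, γ, δ}  = {γ, δ} ∪ {α, δ}
  {β, γ, δ}  = {γ, δ} ∪ {β, γ}
Step 2 adds 4:
  {α}  = ᶜ of {β, γ, δ}
  {β}  = ᶜ of {α, γ, δ}
  {α, β, γ}  = {β, γ} ∪ {α, β}
  {α, β, δ}  = {α, δ} ∪ {α, β}
Step 3. New:
  {γ}  = ᶜ of {α, β, δ}
  {δ}  = ᶜ of {α, β, γ}
Step 4: 2 new —
  {α, γ}  = {γ} ∪ {α}
  {β, δ}  = {δ} ∪ {β}
Step 5 adds nothing — fixpoint reached.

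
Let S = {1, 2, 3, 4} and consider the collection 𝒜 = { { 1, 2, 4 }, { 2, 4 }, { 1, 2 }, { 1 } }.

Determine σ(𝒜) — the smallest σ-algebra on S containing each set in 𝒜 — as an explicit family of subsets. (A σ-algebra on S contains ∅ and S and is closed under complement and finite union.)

σ(𝒜) = { {}, { 1 }, { 2 }, { 3 }, { 4 }, { 1, 2 }, { 1, 3 }, { 1, 4 }, { 2, 3 }, { 2, 4 }, { 3, 4 }, { 1, 2, 3 }, { 1, 2, 4 }, { 1, 3, 4 }, { 2, 3, 4 }, S }

Check:
Take S₀ = 𝒜 ∪ {∅, S} = { {}, { 1 }, { 1, 2 }, { 2, 4 }, { 1, 2, 4 }, S }.
Round 1: +4 →
  { 3 }  = { 1, 2, 4 }ᶜ
  { 1, 3 }  = { 2, 4 }ᶜ
  { 3, 4 }  = { 1, 2 }ᶜ
  { 2, 3, 4 }  = { 1 }ᶜ
  (now 10)
Round 2: +2 →
  { 1, 2, 3 }  = { 1, 2 } ∪ { 3 }
  { 1, 3, 4 }  = { 3, 4 } ∪ { 1, 3 }
  (now 12)
Round 3. New:
  { 2 }  = { 1, 3, 4 }ᶜ
  { 4 }  = { 1, 2, 3 }ᶜ
  (now 14)
Round 4: +2 →
  { 1, 4 }  = { 4 } ∪ { 1 }
  { 2, 3 }  = { 3 } ∪ { 2 }
  (now 16)
Round 5 adds nothing — fixpoint reached.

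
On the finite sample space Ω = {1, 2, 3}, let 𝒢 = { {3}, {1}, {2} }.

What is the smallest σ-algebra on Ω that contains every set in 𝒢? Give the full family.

σ(𝒢) = { {}, {1}, {2}, {3}, {1,2}, {1,3}, {2,3}, Ω }

Check:
Seed the family with 𝒢 together with ∅ and Ω: { {}, {1}, {2}, {3}, Ω }.
Iteration 1: 3 new —
  {1,2}  = {3}ᶜ
  {1,3}  = {2}ᶜ
  {2,3}  = {1}ᶜ
  [8 total]
Iteration 2 adds nothing — fixpoint reached.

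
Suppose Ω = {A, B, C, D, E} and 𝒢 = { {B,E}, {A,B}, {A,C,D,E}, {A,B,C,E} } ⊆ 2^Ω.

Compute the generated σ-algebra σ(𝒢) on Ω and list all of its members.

Initial family (6 sets): { {}, {A,B}, {B,E}, {A,B,C,E}, {A,C,D,E}, Ω }.
Pass 1: 5 new —
  {B}  = {A,C,D,E}ᶜ
  {D}  = {A,B,C,E}ᶜ
  {A,B,E}  = {B,E} ∪ {A,B}
  {A,C,D}  = {B,E}ᶜ
  {C,D,E}  = {A,B}ᶜ
Pass 2: +7 →
  {B,D}  = {B} ∪ {D}
  {C,D}  = {A,B,E}ᶜ
  {A,B,D}  = {A,B} ∪ {D}
  {B,D,E}  = {B,E} ∪ {D}
  {A,B,C,D}  = {A,B} ∪ {A,C,D}
  {A,B,D,E}  = {A,B,E} ∪ {D}
  {B,C,D,E}  = {B,E} ∪ {C,D,E}
Pass 3: 7 new —
  {A}  = {B,C,D,E}ᶜ
  {C}  = {A,B,D,E}ᶜ
  {E}  = {A,B,C,D}ᶜ
  {A,C}  = {B,D,E}ᶜ
  {C,E}  = {A,B,D}ᶜ
  {A,C,E}  = {B,D}ᶜ
  {B,C,D}  = {C,D} ∪ {B}
Pass 4. New:
  {A,D}  = {D} ∪ {A}
  {A,E}  = {B,C,D}ᶜ
  {B,C}  = {B} ∪ {C}
  {D,E}  = {E} ∪ {D}
  {A,B,C}  = {A,B} ∪ {C}
  {B,C,E}  = {B,E} ∪ {C}
Pass 5: +1 →
  {A,D,E}  = {B,C}ᶜ
Pass 6: stable.

|σ(𝒢)| = 32.  σ(𝒢) = { {}, {A}, {B}, {C}, {D}, {E}, {A,B}, {A,C}, {A,D}, {A,E}, {B,C}, {B,D}, {B,E}, {C,D}, {C,E}, {D,E}, {A,B,C}, {A,B,D}, {A,B,E}, {A,C,D}, {A,C,E}, {A,D,E}, {B,C,D}, {B,C,E}, {B,D,E}, {C,D,E}, {A,B,C,D}, {A,B,C,E}, {A,B,D,E}, {A,C,D,E}, {B,C,D,E}, Ω }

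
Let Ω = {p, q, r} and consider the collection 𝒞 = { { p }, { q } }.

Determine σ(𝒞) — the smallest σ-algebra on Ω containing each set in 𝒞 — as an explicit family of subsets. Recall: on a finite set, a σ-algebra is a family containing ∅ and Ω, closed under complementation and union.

Initial family (4 sets): { {}, { p }, { q }, Ω }.
Round 1: +3 →
  { p, q }  = { p } ∪ { q }
  { p, r }  = complement { q }
  { q, r }  = complement { p }
  |family| = 7
Round 2. New:
  { r }  = complement { p, q }
  |family| = 8
Round 3: closed — nothing new.

|σ(𝒞)| = 8.  σ(𝒞) = { {}, { p }, { q }, { r }, { p, q }, { p, r }, { q, r }, Ω }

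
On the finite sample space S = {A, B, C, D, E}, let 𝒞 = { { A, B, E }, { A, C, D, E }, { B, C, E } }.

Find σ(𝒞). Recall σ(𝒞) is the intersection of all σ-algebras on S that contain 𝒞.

|σ(𝒞)| = 32.  σ(𝒞) = { {}, { A }, { B }, { C }, { D }, { E }, { A, B }, { A, C }, { A, D }, { A, E }, { B, C }, { B, D }, { B, E }, { C, D }, { C, E }, { D, E }, { A, B, C }, { A, B, D }, { A, B, E }, { A, C, D }, { A, C, E }, { A, D, E }, { B, C, D }, { B, C, E }, { B, D, E }, { C, D, E }, { A, B, C, D }, { A, B, C, E }, { A, B, D, E }, { A, C, D, E }, { B, C, D, E }, S }

Check:
Take S₀ = 𝒞 ∪ {∅, S} = { {}, { A, B, E }, { B, C, E }, { A, C, D, E }, S }.
Step 1: +4 →
  { B }  = { A, C, D, E }ᶜ
  { A, D }  = { B, C, E }ᶜ
  { C, D }  = { A, B, E }ᶜ
  { A, B, C, E }  = { A, B, E } ∪ { B, C, E }
  (now 9)
Step 2: +6 →
  { D }  = { A, B, C, E }ᶜ
  { A, B, D }  = { B } ∪ { A, D }
  { A, C, D }  = { C, D } ∪ { A, D }
  { B, C, D }  = { C, D } ∪ { B }
  { A, B, D, E }  = { A, B, E } ∪ { A, D }
  { B, C, D, E }  = { C, D } ∪ { B, C, E }
  (now 15)
Step 3: 7 new —
  { A }  = { B, C, D, E }ᶜ
  { C }  = { A, B, D, E }ᶜ
  { A, E }  = { B, C, D }ᶜ
  { B, D }  = { D } ∪ { B }
  { B, E }  = { A, C, D }ᶜ
  { C, E }  = { A, B, D }ᶜ
  { A, B, C, D }  = { C, D } ∪ { A, B, D }
  (now 22)
Step 4. New:
  { E }  = { A, B, C, D }ᶜ
  { A, B }  = { B } ∪ { A }
  { A, C }  = { C } ∪ { A }
  { B, C }  = { B } ∪ { C }
  { A, C, E }  = { B, D }ᶜ
  { A, D, E }  = { A, D } ∪ { A, E }
  { B, D, E }  = { B, E } ∪ { B, D }
  { C, D, E }  = { C, D } ∪ { C, E }
  (now 30)
Step 5 (2 new):
  { D, E }  = { E } ∪ { D }
  { A, B, C }  = { A, B } ∪ { C }
  (now 32)
Step 6: no new sets; the family is a σ-algebra.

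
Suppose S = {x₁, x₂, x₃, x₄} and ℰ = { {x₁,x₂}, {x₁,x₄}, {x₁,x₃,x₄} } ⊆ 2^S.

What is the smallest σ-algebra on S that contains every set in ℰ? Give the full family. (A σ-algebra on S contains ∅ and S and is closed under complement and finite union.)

Initial family (5 sets): { {}, {x₁,x₂}, {x₁,x₄}, {x₁,x₃,x₄}, S }.
Pass 1. New:
  {x₂}  = {x₁,x₃,x₄}ᶜ
  {x₂,x₃}  = {x₁,x₄}ᶜ
  {x₃,x₄}  = {x₁,x₂}ᶜ
  {x₁,x₂,x₄}  = {x₁,x₄} ∪ {x₁,x₂}
Pass 2 (3 new):
  {x₃}  = {x₁,x₂,x₄}ᶜ
  {x₁,x₂,x₃}  = {x₁,x₂} ∪ {x₂,x₃}
  {x₂,x₃,x₄}  = {x₃,x₄} ∪ {x₂}
Pass 3: +2 →
  {x₁}  = {x₂,x₃,x₄}ᶜ
  {x₄}  = {x₁,x₂,x₃}ᶜ
Pass 4 adds 2:
  {x₁,x₃}  = {x₃} ∪ {x₁}
  {x₂,x₄}  = {x₄} ∪ {x₂}
Pass 5: stable.

|σ(ℰ)| = 16.  σ(ℰ) = { {}, {x₁}, {x₂}, {x₃}, {x₄}, {x₁,x₂}, {x₁,x₃}, {x₁,x₄}, {x₂,x₃}, {x₂,x₄}, {x₃,x₄}, {x₁,x₂,x₃}, {x₁,x₂,x₄}, {x₁,x₃,x₄}, {x₂,x₃,x₄}, S }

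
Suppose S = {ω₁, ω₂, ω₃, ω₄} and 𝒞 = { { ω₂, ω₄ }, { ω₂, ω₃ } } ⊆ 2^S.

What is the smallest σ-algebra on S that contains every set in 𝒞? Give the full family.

|σ(𝒞)| = 16.  σ(𝒞) = { ∅, { ω₁ }, { ω₂ }, { ω₃ }, { ω₄ }, { ω₁, ω₂ }, { ω₁, ω₃ }, { ω₁, ω₄ }, { ω₂, ω₃ }, { ω₂, ω₄ }, { ω₃, ω₄ }, { ω₁, ω₂, ω₃ }, { ω₁, ω₂, ω₄ }, { ω₁, ω₃, ω₄ }, { ω₂, ω₃, ω₄ }, S }

Check:
Seed the family with 𝒞 together with ∅ and S: { ∅, { ω₂, ω₃ }, { ω₂, ω₄ }, S }.
Step 1: +3 →
  { ω₁, ω₃ }  = complement { ω₂, ω₄ }
  { ω₁, ω₄ }  = complement { ω₂, ω₃ }
  { ω₂, ω₃, ω₄ }  = { ω₂, ω₄ } ∪ { ω₂, ω₃ }
Step 2: 4 new —
  { ω₁ }  = complement { ω₂, ω₃, ω₄ }
  { ω₁, ω₂, ω₃ }  = { ω₂, ω₃ } ∪ { ω₁, ω₃ }
  { ω₁, ω₂, ω₄ }  = { ω₁, ω₄ } ∪ { ω₂, ω₄ }
  { ω₁, ω₃, ω₄ }  = { ω₁, ω₄ } ∪ { ω₁, ω₃ }
Step 3 (3 new):
  { ω₂ }  = complement { ω₁, ω₃, ω₄ }
  { ω₃ }  = complement { ω₁, ω₂, ω₄ }
  { ω₄ }  = complement { ω₁, ω₂, ω₃ }
Step 4 adds 2:
  { ω₁, ω₂ }  = { ω₂ } ∪ { ω₁ }
  { ω₃, ω₄ }  = { ω₃ } ∪ { ω₄ }
Step 5: no new sets; the family is a σ-algebra.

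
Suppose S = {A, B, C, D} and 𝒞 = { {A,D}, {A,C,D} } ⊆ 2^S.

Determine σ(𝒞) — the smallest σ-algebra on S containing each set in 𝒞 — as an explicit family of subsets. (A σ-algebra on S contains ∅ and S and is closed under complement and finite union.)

Answer: σ(𝒞) = { {}, {B}, {C}, {A,D}, {B,C}, {A,B,D}, {A,C,D}, S }

Trace:
Begin from { {}, {A,D}, {A,C,D}, S } (that is, 𝒞 plus ∅ and S).
Iteration 1. New:
  {B}  = {A,C,D}ᶜ
  {B,C}  = {A,D}ᶜ
  [6 total]
Iteration 2: 1 new —
  {A,B,D}  = {A,D} ∪ {B}
  [7 total]
Iteration 3: 1 new —
  {C}  = {A,B,D}ᶜ
  [8 total]
Iteration 4: no new sets; the family is a σ-algebra.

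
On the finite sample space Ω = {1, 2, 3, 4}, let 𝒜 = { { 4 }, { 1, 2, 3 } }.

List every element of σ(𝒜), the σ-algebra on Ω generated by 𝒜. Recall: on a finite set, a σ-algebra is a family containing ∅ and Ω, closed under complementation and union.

Seed the family with 𝒜 together with ∅ and Ω: { {}, { 4 }, { 1, 2, 3 }, Ω }.
Round 1 adds nothing — fixpoint reached.

|σ(𝒜)| = 4.  σ(𝒜) = { {}, { 4 }, { 1, 2, 3 }, Ω }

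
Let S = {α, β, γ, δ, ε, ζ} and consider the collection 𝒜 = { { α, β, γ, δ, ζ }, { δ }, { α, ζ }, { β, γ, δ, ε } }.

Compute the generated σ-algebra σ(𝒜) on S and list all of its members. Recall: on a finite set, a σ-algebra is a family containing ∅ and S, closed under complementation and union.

Take S₀ = 𝒜 ∪ {∅, S} = { {  }, { δ }, { α, ζ }, { β, γ, δ, ε }, { α, β, γ, δ, ζ }, S }.
Pass 1. New:
  { ε }  = S∖{ α, β, γ, δ, ζ }
  { α, δ, ζ }  = { α, ζ } ∪ { δ }
  { α, β, γ, ε, ζ }  = S∖{ δ }
  (now 9)
Pass 2. New:
  { δ, ε }  = { ε } ∪ { δ }
  { α, ε, ζ }  = { α, ζ } ∪ { ε }
  { β, γ, ε }  = S∖{ α, δ, ζ }
  { α, δ, ε, ζ }  = { α, δ, ζ } ∪ { ε }
  (now 13)
Pass 3: +3 →
  { β, γ }  = S∖{ α, δ, ε, ζ }
  { β, γ, δ }  = S∖{ α, ε, ζ }
  { α, β, γ, ζ }  = S∖{ δ, ε }
  (now 16)
Pass 4: already closed under ᶜ and ∪.

Therefore σ(𝒜) = { {  }, { δ }, { ε }, { α, ζ }, { β, γ }, { δ, ε }, { α, δ, ζ }, { α, ε, ζ }, { β, γ, δ }, { β, γ, ε }, { α, β, γ, ζ }, { α, δ, ε, ζ }, { β, γ, δ, ε }, { α, β, γ, δ, ζ }, { α, β, γ, ε, ζ }, S } (|σ(𝒜)| = 16).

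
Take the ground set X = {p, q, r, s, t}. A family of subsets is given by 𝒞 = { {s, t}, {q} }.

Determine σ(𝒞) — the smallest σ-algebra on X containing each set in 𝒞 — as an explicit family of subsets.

|σ(𝒞)| = 8.  σ(𝒞) = { ∅, {q}, {p, r}, {s, t}, {p, q, r}, {q, s, t}, {p, r, s, t}, X }

Trace:
Seed the family with 𝒞 together with ∅ and X: { ∅, {q}, {s, t}, X }.
Pass 1. New:
  {p, q, r}  = X∖{s, t}
  {q, s, t}  = {s, t} ∪ {q}
  {p, r, s, t}  = X∖{q}
Pass 2: 1 new —
  {p, r}  = X∖{q, s, t}
Pass 3 adds nothing — fixpoint reached.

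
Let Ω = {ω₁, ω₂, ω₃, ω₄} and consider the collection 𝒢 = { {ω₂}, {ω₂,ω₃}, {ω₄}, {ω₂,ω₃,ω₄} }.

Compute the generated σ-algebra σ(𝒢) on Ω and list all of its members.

σ(𝒢) = { {}, {ω₁}, {ω₂}, {ω₃}, {ω₄}, {ω₁,ω₂}, {ω₁,ω₃}, {ω₁,ω₄}, {ω₂,ω₃}, {ω₂,ω₄}, {ω₃,ω₄}, {ω₁,ω₂,ω₃}, {ω₁,ω₂,ω₄}, {ω₁,ω₃,ω₄}, {ω₂,ω₃,ω₄}, Ω }

Check:
Initial family (6 sets): { {}, {ω₂}, {ω₄}, {ω₂,ω₃}, {ω₂,ω₃,ω₄}, Ω }.
Round 1: 5 new —
  {ω₁}  = ᶜ of {ω₂,ω₃,ω₄}
  {ω₁,ω₄}  = ᶜ of {ω₂,ω₃}
  {ω₂,ω₄}  = {ω₄} ∪ {ω₂}
  {ω₁,ω₂,ω₃}  = ᶜ of {ω₄}
  {ω₁,ω₃,ω₄}  = ᶜ of {ω₂}
Round 2 adds 3:
  {ω₁,ω₂}  = {ω₂} ∪ {ω₁}
  {ω₁,ω₃}  = ᶜ of {ω₂,ω₄}
  {ω₁,ω₂,ω₄}  = {ω₂} ∪ {ω₁,ω₄}
Round 3: 2 new —
  {ω₃}  = ᶜ of {ω₁,ω₂,ω₄}
  {ω₃,ω₄}  = ᶜ of {ω₁,ω₂}
Round 4 adds nothing — fixpoint reached.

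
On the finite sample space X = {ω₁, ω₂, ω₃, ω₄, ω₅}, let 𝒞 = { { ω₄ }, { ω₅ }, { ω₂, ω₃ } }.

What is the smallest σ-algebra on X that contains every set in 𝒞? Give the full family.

|σ(𝒞)| = 16.  σ(𝒞) = { ∅, { ω₁ }, { ω₄ }, { ω₅ }, { ω₁, ω₄ }, { ω₁, ω₅ }, { ω₂, ω₃ }, { ω₄, ω₅ }, { ω₁, ω₂, ω₃ }, { ω₁, ω₄, ω₅ }, { ω₂, ω₃, ω₄ }, { ω₂, ω₃, ω₅ }, { ω₁, ω₂, ω₃, ω₄ }, { ω₁, ω₂, ω₃, ω₅ }, { ω₂, ω₃, ω₄, ω₅ }, X }

Working:
Seed the family with 𝒞 together with ∅ and X: { ∅, { ω₄ }, { ω₅ }, { ω₂, ω₃ }, X }.
Round 1: +6 →
  { ω₄, ω₅ }  = { ω₄ } ∪ { ω₅ }
  { ω₁, ω₄, ω₅ }  = complement { ω₂, ω₃ }
  { ω₂, ω₃, ω₄ }  = { ω₂, ω₃ } ∪ { ω₄ }
  { ω₂, ω₃, ω₅ }  = { ω₂, ω₃ } ∪ { ω₅ }
  { ω₁, ω₂, ω₃, ω₄ }  = complement { ω₅ }
  { ω₁, ω₂, ω₃, ω₅ }  = complement { ω₄ }
  |family| = 11
Round 2: 4 new —
  { ω₁, ω₄ }  = complement { ω₂, ω₃, ω₅ }
  { ω₁, ω₅ }  = complement { ω₂, ω₃, ω₄ }
  { ω₁, ω₂, ω₃ }  = complement { ω₄, ω₅ }
  { ω₂, ω₃, ω₄, ω₅ }  = { ω₂, ω₃, ω₄ } ∪ { ω₅ }
  |family| = 15
Round 3: 1 new —
  { ω₁ }  = complement { ω₂, ω₃, ω₄, ω₅ }
  |family| = 16
Round 4: closed — nothing new.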